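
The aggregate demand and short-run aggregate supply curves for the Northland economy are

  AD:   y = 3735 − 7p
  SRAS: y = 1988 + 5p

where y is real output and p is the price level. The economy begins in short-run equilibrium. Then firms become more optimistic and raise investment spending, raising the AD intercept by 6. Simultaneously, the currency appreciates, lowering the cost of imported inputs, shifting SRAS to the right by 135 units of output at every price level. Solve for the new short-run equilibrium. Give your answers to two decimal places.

p = 134.83, y = 2797.17

After both shocks: AD is y = 3741 − 7p and SRAS is y = 2123 + 5p.
Setting them equal: 1618 = 12p, so p = 134.83.
Substituting into AD, y = 2797.17.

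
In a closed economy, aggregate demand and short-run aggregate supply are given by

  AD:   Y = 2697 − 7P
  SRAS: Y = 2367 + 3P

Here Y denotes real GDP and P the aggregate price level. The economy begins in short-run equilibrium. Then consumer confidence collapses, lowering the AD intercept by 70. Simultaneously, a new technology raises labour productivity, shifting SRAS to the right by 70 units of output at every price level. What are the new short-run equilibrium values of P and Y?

P = 19, Y = 2494

After both shocks: AD is Y = 2627 − 7P and SRAS is Y = 2437 + 3P.
Setting them equal: 190 = 10P, so P = 19.
Y = 2627 − 7·19 = 2494.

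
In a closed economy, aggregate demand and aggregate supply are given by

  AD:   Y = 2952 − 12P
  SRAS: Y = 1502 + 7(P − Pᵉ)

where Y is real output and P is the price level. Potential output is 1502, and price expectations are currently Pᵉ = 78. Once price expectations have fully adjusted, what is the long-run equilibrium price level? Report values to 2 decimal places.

Short run: with Pᵉ = 78, SRAS is Y = 956 + 7P. Setting AD = SRAS gives 1996 = 19P, so P = 105.05 and Y = 2952 − 12P = 1691.37.
Output 1691.37 is above potential 1502, so over time expected prices rise and SRAS shifts left until Y returns to 1502.
Long run: Y = 1502 on the AD curve gives 1502 = 2952 − 12P, so P = 120.83.

Long-run P = 120.83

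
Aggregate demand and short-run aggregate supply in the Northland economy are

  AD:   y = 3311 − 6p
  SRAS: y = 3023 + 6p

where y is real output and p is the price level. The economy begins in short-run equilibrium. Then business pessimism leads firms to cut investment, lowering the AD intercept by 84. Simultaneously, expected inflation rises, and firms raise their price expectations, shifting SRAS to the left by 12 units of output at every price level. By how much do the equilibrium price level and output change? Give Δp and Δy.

Δp = -6, Δy = -48

After both shocks: AD is y = 3227 − 6p and SRAS is y = 3011 + 6p.
Setting them equal: 216 = 12p, so p = 18.
y = 3227 − 6·18 = 3119.
Initially p = 24, y = 3167, so Δp = -6 and Δy = -48.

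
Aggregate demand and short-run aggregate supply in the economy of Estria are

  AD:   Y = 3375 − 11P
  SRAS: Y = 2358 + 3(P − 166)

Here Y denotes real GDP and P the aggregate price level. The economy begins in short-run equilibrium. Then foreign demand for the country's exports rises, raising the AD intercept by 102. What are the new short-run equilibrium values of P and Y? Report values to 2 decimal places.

This is a positive demand shock: AD shifts right.
New AD: Y = 3477 − 11P.
SRAS can be written Y = 1860 + 3P.
Set AD = SRAS: 3477 − 11P = 1860 + 3P, so 1617 = 14P and P = 115.50.
Substituting into AD, Y = 2206.50.

P = 115.50, Y = 2206.50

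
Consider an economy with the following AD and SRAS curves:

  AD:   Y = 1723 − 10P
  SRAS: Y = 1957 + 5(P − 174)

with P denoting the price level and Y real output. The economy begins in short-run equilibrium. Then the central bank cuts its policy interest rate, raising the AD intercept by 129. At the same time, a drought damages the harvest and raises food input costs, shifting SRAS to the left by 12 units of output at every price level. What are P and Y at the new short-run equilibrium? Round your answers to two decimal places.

P = 51.80, Y = 1334.00

After both shocks: AD is Y = 1852 − 10P and SRAS is Y = 1075 + 5P.
Setting them equal: 777 = 15P, so P = 51.80.
Substituting into AD, Y = 1334.00.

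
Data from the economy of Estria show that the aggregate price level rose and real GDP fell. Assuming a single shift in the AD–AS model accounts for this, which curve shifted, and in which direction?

SRAS shifted left

P rose and Y fell. An AD shift moves P and Y in the same direction; an SRAS shift moves them in opposite directions.
Here P and Y moved in opposite directions, so the SRAS curve shifted.
Since Y fell, SRAS shifted left.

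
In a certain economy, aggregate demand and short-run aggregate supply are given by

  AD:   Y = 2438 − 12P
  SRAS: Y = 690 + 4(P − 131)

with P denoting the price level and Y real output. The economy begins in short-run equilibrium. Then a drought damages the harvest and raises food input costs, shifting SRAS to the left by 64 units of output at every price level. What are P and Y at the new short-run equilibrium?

This is a negative supply shock: SRAS shifts left.
New SRAS: Y = 102 + 4P.
Set AD = SRAS: 2438 − 12P = 102 + 4P, so 2336 = 16P and P = 146.
Y = 2438 − 12·146 = 686.

P = 146, Y = 686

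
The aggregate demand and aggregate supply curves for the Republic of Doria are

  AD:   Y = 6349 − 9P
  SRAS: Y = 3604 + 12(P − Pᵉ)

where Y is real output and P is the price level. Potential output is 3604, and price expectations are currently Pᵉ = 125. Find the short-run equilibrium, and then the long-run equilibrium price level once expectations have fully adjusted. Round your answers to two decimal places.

Short run: with Pᵉ = 125, SRAS is Y = 2104 + 12P. Setting AD = SRAS gives 4245 = 21P, so P = 202.14 and Y = 6349 − 9P = 4529.71.
Output 4529.71 is above potential 3604, so over time expected prices rise and SRAS shifts left until Y returns to 3604.
Long run: Y = 3604 on the AD curve gives 3604 = 6349 − 9P, so P = 305.00.

Short run: P = 202.14, Y = 4529.71. Long run: P = 305.00.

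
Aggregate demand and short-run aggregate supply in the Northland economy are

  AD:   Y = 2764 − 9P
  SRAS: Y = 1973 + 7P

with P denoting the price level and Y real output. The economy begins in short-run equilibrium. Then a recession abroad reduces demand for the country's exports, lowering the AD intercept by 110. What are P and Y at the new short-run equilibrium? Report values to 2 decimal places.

This is a negative demand shock: AD shifts left.
New AD: Y = 2654 − 9P.
Set AD = SRAS: 2654 − 9P = 1973 + 7P, so 681 = 16P and P = 42.56.
Substituting into AD, Y = 2270.94.

P = 42.56, Y = 2270.94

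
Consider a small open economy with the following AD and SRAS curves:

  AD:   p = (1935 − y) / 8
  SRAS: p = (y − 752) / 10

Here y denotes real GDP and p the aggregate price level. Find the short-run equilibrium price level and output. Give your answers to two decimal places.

Rearrange AD to y = 1935 − 8p.
Rearrange SRAS to y = 752 + 10p.
Set AD = SRAS: 1935 − 8p = 752 + 10p, so 1183 = 18p and p = 65.72.
Substituting into AD, y = 1935 − 8p = 1409.22.

p = 65.72, y = 1409.22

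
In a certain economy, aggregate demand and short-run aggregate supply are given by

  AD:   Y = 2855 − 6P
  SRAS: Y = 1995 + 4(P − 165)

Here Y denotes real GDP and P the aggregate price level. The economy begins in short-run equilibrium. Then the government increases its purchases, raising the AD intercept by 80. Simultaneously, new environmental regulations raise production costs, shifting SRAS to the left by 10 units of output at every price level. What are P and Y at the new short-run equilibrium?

After both shocks: AD is Y = 2935 − 6P and SRAS is Y = 1325 + 4P.
Setting them equal: 1610 = 10P, so P = 161.
Y = 2935 − 6·161 = 1969.

P = 161, Y = 1969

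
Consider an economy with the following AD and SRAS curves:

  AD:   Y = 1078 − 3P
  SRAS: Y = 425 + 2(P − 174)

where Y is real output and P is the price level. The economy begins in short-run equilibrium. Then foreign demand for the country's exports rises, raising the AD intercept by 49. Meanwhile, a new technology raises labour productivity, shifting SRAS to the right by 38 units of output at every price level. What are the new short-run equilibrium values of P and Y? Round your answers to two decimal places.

P = 202.40, Y = 519.80

After both shocks: AD is Y = 1127 − 3P and SRAS is Y = 115 + 2P.
Setting them equal: 1012 = 5P, so P = 202.40.
Substituting into AD, Y = 519.80.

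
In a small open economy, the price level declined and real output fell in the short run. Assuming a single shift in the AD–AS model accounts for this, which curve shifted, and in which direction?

AD shifted left

P fell and Y fell. An AD shift moves P and Y in the same direction; an SRAS shift moves them in opposite directions.
Here P and Y moved in the same direction, so the AD curve shifted.
Since Y fell, AD shifted left.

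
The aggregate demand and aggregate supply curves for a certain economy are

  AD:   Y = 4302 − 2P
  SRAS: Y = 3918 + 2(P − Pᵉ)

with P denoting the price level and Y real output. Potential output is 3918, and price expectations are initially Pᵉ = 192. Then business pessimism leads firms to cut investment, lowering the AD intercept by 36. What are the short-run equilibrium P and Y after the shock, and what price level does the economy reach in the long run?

Short run: P = 183, Y = 3900. Long run: P = 174.

AD shifts left: new AD is Y = 4266 − 2P. With Pᵉ = 192, SRAS is Y = 3534 + 2P.
Short run: 4266 − 2P = 3534 + 2P gives 732 = 4P, so P = 183 and Y = 4266 − 2·183 = 3900.
Y = 3900 is below potential 3918; expectations adjust and SRAS shifts right until Y = 3918.
Long run: on the new AD curve, 3918 = 4266 − 2P gives P = 174.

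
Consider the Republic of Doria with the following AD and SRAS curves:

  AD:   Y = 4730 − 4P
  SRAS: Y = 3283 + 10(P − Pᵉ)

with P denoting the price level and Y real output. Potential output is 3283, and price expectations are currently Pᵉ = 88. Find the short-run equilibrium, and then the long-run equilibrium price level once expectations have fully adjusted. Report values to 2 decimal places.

Short run: P = 166.21, Y = 4065.14. Long run: P = 361.75.

Short run: with Pᵉ = 88, SRAS is Y = 2403 + 10P. Setting AD = SRAS gives 2327 = 14P, so P = 166.21 and Y = 4730 − 4P = 4065.14.
Output 4065.14 is above potential 3283, so over time expected prices rise and SRAS shifts left until Y returns to 3283.
Long run: Y = 3283 on the AD curve gives 3283 = 4730 − 4P, so P = 361.75.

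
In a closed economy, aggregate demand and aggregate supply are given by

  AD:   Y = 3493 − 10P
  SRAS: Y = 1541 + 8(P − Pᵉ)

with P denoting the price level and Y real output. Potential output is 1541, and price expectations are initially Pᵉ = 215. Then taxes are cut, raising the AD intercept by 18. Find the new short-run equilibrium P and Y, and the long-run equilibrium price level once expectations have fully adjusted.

Short run: P = 205, Y = 1461. Long run: P = 197.

AD shifts right: new AD is Y = 3511 − 10P. With Pᵉ = 215, SRAS is Y = 8P − 179.
Short run: 3511 − 10P = 8P − 179 gives 3690 = 18P, so P = 205 and Y = 3511 − 10·205 = 1461.
Y = 1461 is below potential 1541; expectations adjust and SRAS shifts right until Y = 1541.
Long run: on the new AD curve, 1541 = 3511 − 10P gives P = 197.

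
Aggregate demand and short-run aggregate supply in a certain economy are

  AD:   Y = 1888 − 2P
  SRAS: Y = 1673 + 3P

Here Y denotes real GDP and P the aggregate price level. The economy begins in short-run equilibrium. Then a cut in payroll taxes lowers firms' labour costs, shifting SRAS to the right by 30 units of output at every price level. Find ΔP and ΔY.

ΔP = -6, ΔY = +12

This is a positive supply shock: SRAS shifts right.
New SRAS: Y = 1703 + 3P.
Set AD = SRAS: 1888 − 2P = 1703 + 3P, so 185 = 5P and P = 37.
Y = 1888 − 2·37 = 1814.
Initially P = 43, Y = 1802, so ΔP = -6 and ΔY = +12.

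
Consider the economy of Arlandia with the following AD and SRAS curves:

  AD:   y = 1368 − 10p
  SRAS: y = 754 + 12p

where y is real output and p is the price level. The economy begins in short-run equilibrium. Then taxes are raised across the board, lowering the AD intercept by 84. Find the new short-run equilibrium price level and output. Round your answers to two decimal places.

This is a negative demand shock: AD shifts left.
New AD: y = 1284 − 10p.
Set AD = SRAS: 1284 − 10p = 754 + 12p, so 530 = 22p and p = 24.09.
Substituting into AD, y = 1043.09.

p = 24.09, y = 1043.09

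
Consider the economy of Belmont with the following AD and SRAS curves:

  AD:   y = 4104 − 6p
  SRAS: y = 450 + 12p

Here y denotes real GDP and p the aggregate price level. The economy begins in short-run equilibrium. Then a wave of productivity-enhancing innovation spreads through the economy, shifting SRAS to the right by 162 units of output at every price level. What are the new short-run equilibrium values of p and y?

p = 194, y = 2940

This is a positive supply shock: SRAS shifts right.
New SRAS: y = 612 + 12p.
Set AD = SRAS: 4104 − 6p = 612 + 12p, so 3492 = 18p and p = 194.
y = 4104 − 6·194 = 2940.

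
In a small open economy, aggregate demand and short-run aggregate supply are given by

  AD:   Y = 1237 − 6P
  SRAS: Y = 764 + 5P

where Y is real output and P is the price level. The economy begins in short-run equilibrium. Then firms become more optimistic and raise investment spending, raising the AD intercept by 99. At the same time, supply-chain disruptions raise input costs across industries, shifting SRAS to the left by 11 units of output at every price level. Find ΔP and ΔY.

After both shocks: AD is Y = 1336 − 6P and SRAS is Y = 753 + 5P.
Setting them equal: 583 = 11P, so P = 53.
Y = 1336 − 6·53 = 1018.
Initially P = 43, Y = 979, so ΔP = +10 and ΔY = +39.

ΔP = +10, ΔY = +39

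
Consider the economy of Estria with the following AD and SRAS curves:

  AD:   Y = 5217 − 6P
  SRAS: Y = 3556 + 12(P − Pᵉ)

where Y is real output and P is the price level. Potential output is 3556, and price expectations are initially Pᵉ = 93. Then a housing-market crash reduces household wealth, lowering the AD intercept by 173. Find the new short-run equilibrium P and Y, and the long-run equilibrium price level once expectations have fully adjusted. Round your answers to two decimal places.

Short run: P = 144.67, Y = 4176.00. Long run: P = 248.00.

AD shifts left: new AD is Y = 5044 − 6P. With Pᵉ = 93, SRAS is Y = 2440 + 12P.
Short run: 5044 − 6P = 2440 + 12P gives 2604 = 18P, so P = 144.67 and Y = 5044 − 6P = 4176.00.
Y = 4176.00 is above potential 3556; expectations adjust and SRAS shifts left until Y = 3556.
Long run: on the new AD curve, 3556 = 5044 − 6P gives P = 248.00.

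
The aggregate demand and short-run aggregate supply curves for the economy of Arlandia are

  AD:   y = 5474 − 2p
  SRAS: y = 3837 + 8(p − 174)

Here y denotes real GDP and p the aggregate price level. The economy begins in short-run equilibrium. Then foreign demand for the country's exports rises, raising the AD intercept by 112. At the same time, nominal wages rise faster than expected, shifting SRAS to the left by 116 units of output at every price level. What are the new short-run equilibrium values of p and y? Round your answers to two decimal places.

After both shocks: AD is y = 5586 − 2p and SRAS is y = 2329 + 8p.
Setting them equal: 3257 = 10p, so p = 325.70.
Substituting into AD, y = 4934.60.

p = 325.70, y = 4934.60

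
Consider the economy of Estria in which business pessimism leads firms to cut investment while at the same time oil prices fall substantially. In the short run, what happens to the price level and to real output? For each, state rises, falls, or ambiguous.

Price level: falls; output: ambiguous

The first event is a negative demand shock: AD shifts left, which by itself pushes P down and Y down.
The second is a favourable supply shock: SRAS shifts right, which by itself pushes P down and Y up.
Both shocks push P down, so P falls. The two shocks push Y in opposite directions, so the effect on Y is ambiguous.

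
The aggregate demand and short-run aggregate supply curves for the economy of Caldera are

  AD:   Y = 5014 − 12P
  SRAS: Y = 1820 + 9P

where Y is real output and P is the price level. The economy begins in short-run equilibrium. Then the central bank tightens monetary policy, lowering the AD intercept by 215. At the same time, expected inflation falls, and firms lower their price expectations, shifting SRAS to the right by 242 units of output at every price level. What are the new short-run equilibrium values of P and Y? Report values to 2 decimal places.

After both shocks: AD is Y = 4799 − 12P and SRAS is Y = 2062 + 9P.
Setting them equal: 2737 = 21P, so P = 130.33.
Substituting into AD, Y = 3235.00.

P = 130.33, Y = 3235.00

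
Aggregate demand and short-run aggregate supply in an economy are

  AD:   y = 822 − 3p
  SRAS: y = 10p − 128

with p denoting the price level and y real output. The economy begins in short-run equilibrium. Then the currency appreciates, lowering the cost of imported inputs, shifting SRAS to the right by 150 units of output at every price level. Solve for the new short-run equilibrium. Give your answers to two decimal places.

This is a positive supply shock: SRAS shifts right.
New SRAS: y = 22 + 10p.
Set AD = SRAS: 822 − 3p = 22 + 10p, so 800 = 13p and p = 61.54.
Substituting into AD, y = 637.38.

p = 61.54, y = 637.38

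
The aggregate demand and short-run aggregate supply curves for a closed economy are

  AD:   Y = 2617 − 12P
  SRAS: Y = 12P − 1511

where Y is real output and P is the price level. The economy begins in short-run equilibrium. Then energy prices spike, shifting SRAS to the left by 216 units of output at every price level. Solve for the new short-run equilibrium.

P = 181, Y = 445

This is a negative supply shock: SRAS shifts left.
New SRAS: Y = 12P − 1727.
Set AD = SRAS: 2617 − 12P = 12P − 1727, so 4344 = 24P and P = 181.
Y = 2617 − 12·181 = 445.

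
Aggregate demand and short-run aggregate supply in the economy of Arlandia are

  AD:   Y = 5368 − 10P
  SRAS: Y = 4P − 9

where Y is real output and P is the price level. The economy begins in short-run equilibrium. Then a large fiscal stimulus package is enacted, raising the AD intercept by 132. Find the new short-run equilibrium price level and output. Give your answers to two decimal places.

This is a positive demand shock: AD shifts right.
New AD: Y = 5500 − 10P.
Set AD = SRAS: 5500 − 10P = 4P − 9, so 5509 = 14P and P = 393.50.
Substituting into AD, Y = 1565.00.

P = 393.50, Y = 1565.00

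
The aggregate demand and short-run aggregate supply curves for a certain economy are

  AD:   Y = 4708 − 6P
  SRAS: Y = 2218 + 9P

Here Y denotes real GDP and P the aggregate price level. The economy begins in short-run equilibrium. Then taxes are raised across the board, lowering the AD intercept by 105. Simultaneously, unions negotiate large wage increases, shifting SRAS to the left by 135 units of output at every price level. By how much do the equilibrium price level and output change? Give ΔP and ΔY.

After both shocks: AD is Y = 4603 − 6P and SRAS is Y = 2083 + 9P.
Setting them equal: 2520 = 15P, so P = 168.
Y = 4603 − 6·168 = 3595.
Initially P = 166, Y = 3712, so ΔP = +2 and ΔY = -117.

ΔP = +2, ΔY = -117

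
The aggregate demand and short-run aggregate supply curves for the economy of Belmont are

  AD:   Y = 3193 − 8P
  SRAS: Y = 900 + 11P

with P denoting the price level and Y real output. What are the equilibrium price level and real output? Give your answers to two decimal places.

Set AD = SRAS: 3193 − 8P = 900 + 11P, so 2293 = 19P and P = 120.68.
Substituting into AD, Y = 3193 − 8P = 2227.53.

P = 120.68, Y = 2227.53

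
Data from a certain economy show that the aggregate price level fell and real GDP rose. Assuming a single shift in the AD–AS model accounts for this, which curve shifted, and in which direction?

SRAS shifted right

P fell and Y rose. An AD shift moves P and Y in the same direction; an SRAS shift moves them in opposite directions.
Here P and Y moved in opposite directions, so the SRAS curve shifted.
Since Y rose, SRAS shifted right.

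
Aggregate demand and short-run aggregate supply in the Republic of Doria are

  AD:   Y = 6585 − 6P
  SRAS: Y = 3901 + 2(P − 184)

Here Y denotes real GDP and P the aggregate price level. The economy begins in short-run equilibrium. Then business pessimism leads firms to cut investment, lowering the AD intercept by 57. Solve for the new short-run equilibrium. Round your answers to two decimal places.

P = 374.38, Y = 4281.75

This is a negative demand shock: AD shifts left.
New AD: Y = 6528 − 6P.
SRAS can be written Y = 3533 + 2P.
Set AD = SRAS: 6528 − 6P = 3533 + 2P, so 2995 = 8P and P = 374.38.
Substituting into AD, Y = 4281.75.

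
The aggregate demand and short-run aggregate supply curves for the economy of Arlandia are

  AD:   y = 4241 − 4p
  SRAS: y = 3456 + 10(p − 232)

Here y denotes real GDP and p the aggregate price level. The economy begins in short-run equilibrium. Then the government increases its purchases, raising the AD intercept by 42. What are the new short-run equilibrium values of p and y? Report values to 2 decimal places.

This is a positive demand shock: AD shifts right.
New AD: y = 4283 − 4p.
SRAS can be written y = 1136 + 10p.
Set AD = SRAS: 4283 − 4p = 1136 + 10p, so 3147 = 14p and p = 224.79.
Substituting into AD, y = 3383.86.

p = 224.79, y = 3383.86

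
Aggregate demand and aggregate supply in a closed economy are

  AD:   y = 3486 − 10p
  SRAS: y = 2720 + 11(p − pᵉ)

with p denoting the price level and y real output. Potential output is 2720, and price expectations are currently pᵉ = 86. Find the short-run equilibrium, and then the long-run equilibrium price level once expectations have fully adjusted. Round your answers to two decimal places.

Short run: p = 81.52, y = 2670.76. Long run: p = 76.60.

Short run: with pᵉ = 86, SRAS is y = 1774 + 11p. Setting AD = SRAS gives 1712 = 21p, so p = 81.52 and y = 3486 − 10p = 2670.76.
Output 2670.76 is below potential 2720, so over time expected prices fall and SRAS shifts right until y returns to 2720.
Long run: y = 2720 on the AD curve gives 2720 = 3486 − 10p, so p = 76.60.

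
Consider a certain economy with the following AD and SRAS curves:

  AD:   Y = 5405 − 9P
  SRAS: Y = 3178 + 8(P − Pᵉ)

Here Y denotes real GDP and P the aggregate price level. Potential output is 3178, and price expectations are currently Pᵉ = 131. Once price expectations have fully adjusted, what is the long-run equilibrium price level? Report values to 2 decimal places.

Long-run P = 247.44

Short run: with Pᵉ = 131, SRAS is Y = 2130 + 8P. Setting AD = SRAS gives 3275 = 17P, so P = 192.65 and Y = 5405 − 9P = 3671.18.
Output 3671.18 is above potential 3178, so over time expected prices rise and SRAS shifts left until Y returns to 3178.
Long run: Y = 3178 on the AD curve gives 3178 = 5405 − 9P, so P = 247.44.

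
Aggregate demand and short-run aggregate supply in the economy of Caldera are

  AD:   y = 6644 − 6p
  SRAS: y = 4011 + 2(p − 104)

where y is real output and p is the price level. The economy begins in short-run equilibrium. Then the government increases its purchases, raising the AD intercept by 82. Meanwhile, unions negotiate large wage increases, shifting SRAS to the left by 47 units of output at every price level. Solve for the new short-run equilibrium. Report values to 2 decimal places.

After both shocks: AD is y = 6726 − 6p and SRAS is y = 3756 + 2p.
Setting them equal: 2970 = 8p, so p = 371.25.
Substituting into AD, y = 4498.50.

p = 371.25, y = 4498.50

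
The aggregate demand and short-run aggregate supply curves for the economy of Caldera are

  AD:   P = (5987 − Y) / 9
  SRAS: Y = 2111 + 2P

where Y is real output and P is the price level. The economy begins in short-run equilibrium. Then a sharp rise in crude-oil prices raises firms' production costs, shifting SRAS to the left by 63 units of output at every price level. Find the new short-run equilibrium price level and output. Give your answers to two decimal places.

This is a negative supply shock: SRAS shifts left.
New SRAS: Y = 2048 + 2P.
Set AD = SRAS: 5987 − 9P = 2048 + 2P, so 3939 = 11P and P = 358.09.
Substituting into AD, Y = 2764.18.

P = 358.09, Y = 2764.18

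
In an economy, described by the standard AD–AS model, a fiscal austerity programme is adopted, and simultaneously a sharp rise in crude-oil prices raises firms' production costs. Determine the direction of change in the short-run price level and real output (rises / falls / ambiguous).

The first event is a negative demand shock: AD shifts left, which by itself pushes P down and Y down.
The second is an adverse supply shock: SRAS shifts left, which by itself pushes P up and Y down.
The two shocks push P in opposite directions, so the effect on P is ambiguous. Both shocks push Y down, so Y falls.

Price level: ambiguous; output: falls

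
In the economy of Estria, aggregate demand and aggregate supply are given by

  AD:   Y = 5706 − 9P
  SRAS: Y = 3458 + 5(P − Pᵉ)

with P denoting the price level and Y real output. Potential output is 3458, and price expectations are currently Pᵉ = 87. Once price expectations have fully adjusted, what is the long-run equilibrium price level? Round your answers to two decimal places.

Short run: with Pᵉ = 87, SRAS is Y = 3023 + 5P. Setting AD = SRAS gives 2683 = 14P, so P = 191.64 and Y = 5706 − 9P = 3981.21.
Output 3981.21 is above potential 3458, so over time expected prices rise and SRAS shifts left until Y returns to 3458.
Long run: Y = 3458 on the AD curve gives 3458 = 5706 − 9P, so P = 249.78.

Long-run P = 249.78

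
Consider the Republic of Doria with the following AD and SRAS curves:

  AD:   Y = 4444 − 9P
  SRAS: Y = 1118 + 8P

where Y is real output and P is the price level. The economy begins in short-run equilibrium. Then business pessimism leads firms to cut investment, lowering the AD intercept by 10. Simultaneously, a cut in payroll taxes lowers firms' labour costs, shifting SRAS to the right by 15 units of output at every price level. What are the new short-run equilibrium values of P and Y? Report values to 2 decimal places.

After both shocks: AD is Y = 4434 − 9P and SRAS is Y = 1133 + 8P.
Setting them equal: 3301 = 17P, so P = 194.18.
Substituting into AD, Y = 2686.41.

P = 194.18, Y = 2686.41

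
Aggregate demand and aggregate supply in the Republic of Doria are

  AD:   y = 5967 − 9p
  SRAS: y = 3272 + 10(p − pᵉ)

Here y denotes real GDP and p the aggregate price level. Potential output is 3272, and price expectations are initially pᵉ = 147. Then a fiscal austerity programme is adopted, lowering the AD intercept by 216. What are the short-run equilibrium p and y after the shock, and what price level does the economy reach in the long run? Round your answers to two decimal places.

AD shifts left: new AD is y = 5751 − 9p. With pᵉ = 147, SRAS is y = 1802 + 10p.
Short run: 5751 − 9p = 1802 + 10p gives 3949 = 19p, so p = 207.84 and y = 5751 − 9p = 3880.42.
y = 3880.42 is above potential 3272; expectations adjust and SRAS shifts left until y = 3272.
Long run: on the new AD curve, 3272 = 5751 − 9p gives p = 275.44.

Short run: p = 207.84, y = 3880.42. Long run: p = 275.44.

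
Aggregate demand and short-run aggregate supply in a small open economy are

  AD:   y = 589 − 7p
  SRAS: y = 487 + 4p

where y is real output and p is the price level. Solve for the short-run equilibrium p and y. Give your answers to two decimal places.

Set AD = SRAS: 589 − 7p = 487 + 4p, so 102 = 11p and p = 9.27.
Substituting into AD, y = 589 − 7p = 524.09.

p = 9.27, y = 524.09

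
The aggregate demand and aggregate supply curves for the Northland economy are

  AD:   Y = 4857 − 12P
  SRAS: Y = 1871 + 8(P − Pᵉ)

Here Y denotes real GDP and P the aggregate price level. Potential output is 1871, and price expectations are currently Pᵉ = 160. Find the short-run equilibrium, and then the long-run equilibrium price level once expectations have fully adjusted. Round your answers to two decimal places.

Short run: P = 213.30, Y = 2297.40. Long run: P = 248.83.

Short run: with Pᵉ = 160, SRAS is Y = 591 + 8P. Setting AD = SRAS gives 4266 = 20P, so P = 213.30 and Y = 4857 − 12P = 2297.40.
Output 2297.40 is above potential 1871, so over time expected prices rise and SRAS shifts left until Y returns to 1871.
Long run: Y = 1871 on the AD curve gives 1871 = 4857 − 12P, so P = 248.83.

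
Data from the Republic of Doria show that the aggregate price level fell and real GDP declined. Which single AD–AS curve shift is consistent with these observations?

P fell and Y fell. An AD shift moves P and Y in the same direction; an SRAS shift moves them in opposite directions.
Here P and Y moved in the same direction, so the AD curve shifted.
Since Y fell, AD shifted left.

AD shifted left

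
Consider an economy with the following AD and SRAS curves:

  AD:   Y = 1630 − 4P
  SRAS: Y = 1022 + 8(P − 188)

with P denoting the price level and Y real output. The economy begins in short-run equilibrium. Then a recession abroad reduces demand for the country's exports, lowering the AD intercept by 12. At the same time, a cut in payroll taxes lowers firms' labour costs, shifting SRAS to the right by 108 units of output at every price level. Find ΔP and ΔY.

ΔP = -10, ΔY = +28

After both shocks: AD is Y = 1618 − 4P and SRAS is Y = 8P − 374.
Setting them equal: 1992 = 12P, so P = 166.
Y = 1618 − 4·166 = 954.
Initially P = 176, Y = 926, so ΔP = -10 and ΔY = +28.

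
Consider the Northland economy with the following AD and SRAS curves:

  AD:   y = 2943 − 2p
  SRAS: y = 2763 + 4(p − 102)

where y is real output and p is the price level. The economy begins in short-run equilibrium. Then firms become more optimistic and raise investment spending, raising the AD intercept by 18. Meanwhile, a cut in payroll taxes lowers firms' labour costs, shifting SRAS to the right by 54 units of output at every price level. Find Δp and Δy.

After both shocks: AD is y = 2961 − 2p and SRAS is y = 2409 + 4p.
Setting them equal: 552 = 6p, so p = 92.
y = 2961 − 2·92 = 2777.
Initially p = 98, y = 2747, so Δp = -6 and Δy = +30.

Δp = -6, Δy = +30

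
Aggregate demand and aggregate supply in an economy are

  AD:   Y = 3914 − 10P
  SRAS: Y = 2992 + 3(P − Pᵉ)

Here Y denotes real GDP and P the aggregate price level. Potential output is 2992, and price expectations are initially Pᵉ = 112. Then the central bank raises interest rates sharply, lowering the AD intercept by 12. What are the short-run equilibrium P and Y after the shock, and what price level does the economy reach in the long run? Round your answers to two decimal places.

Short run: P = 95.85, Y = 2943.54. Long run: P = 91.00.

AD shifts left: new AD is Y = 3902 − 10P. With Pᵉ = 112, SRAS is Y = 2656 + 3P.
Short run: 3902 − 10P = 2656 + 3P gives 1246 = 13P, so P = 95.85 and Y = 3902 − 10P = 2943.54.
Y = 2943.54 is below potential 2992; expectations adjust and SRAS shifts right until Y = 2992.
Long run: on the new AD curve, 2992 = 3902 − 10P gives P = 91.00.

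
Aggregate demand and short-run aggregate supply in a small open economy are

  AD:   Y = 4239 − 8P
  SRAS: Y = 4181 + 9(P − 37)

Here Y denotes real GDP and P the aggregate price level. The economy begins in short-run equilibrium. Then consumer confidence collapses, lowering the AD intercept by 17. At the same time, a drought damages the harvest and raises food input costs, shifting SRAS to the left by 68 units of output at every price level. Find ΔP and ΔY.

After both shocks: AD is Y = 4222 − 8P and SRAS is Y = 3780 + 9P.
Setting them equal: 442 = 17P, so P = 26.
Y = 4222 − 8·26 = 4014.
Initially P = 23, Y = 4055, so ΔP = +3 and ΔY = -41.

ΔP = +3, ΔY = -41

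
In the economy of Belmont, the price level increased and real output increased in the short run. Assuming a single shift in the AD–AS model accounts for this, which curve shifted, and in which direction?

AD shifted right

P rose and Y rose. An AD shift moves P and Y in the same direction; an SRAS shift moves them in opposite directions.
Here P and Y moved in the same direction, so the AD curve shifted.
Since Y rose, AD shifted right.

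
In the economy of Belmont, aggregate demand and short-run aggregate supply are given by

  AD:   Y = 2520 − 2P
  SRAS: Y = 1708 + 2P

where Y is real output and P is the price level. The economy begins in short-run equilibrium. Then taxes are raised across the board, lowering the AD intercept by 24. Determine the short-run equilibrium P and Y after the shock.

This is a negative demand shock: AD shifts left.
New AD: Y = 2496 − 2P.
Set AD = SRAS: 2496 − 2P = 1708 + 2P, so 788 = 4P and P = 197.
Y = 2496 − 2·197 = 2102.

P = 197, Y = 2102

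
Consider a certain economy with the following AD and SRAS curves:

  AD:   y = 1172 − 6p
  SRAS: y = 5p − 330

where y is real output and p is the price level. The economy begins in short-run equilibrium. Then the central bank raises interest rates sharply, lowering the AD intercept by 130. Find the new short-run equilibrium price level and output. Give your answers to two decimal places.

This is a negative demand shock: AD shifts left.
New AD: y = 1042 − 6p.
Set AD = SRAS: 1042 − 6p = 5p − 330, so 1372 = 11p and p = 124.73.
Substituting into AD, y = 293.64.

p = 124.73, y = 293.64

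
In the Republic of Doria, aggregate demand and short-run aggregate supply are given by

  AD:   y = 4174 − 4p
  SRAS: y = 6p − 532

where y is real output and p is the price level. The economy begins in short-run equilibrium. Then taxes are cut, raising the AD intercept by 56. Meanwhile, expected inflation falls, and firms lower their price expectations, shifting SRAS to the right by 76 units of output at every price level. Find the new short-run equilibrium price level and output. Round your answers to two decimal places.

After both shocks: AD is y = 4230 − 4p and SRAS is y = 6p − 456.
Setting them equal: 4686 = 10p, so p = 468.60.
Substituting into AD, y = 2355.60.

p = 468.60, y = 2355.60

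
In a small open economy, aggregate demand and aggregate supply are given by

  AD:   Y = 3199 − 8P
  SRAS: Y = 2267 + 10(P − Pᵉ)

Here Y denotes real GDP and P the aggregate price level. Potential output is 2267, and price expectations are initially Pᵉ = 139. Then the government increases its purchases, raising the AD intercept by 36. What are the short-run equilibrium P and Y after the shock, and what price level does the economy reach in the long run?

AD shifts right: new AD is Y = 3235 − 8P. With Pᵉ = 139, SRAS is Y = 877 + 10P.
Short run: 3235 − 8P = 877 + 10P gives 2358 = 18P, so P = 131 and Y = 3235 − 8·131 = 2187.
Y = 2187 is below potential 2267; expectations adjust and SRAS shifts right until Y = 2267.
Long run: on the new AD curve, 2267 = 3235 − 8P gives P = 121.

Short run: P = 131, Y = 2187. Long run: P = 121.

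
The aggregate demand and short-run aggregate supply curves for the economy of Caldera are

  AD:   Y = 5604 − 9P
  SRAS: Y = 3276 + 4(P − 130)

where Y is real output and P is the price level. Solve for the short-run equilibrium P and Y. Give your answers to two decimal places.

P = 219.08, Y = 3632.31

Write SRAS as Y = 3276 + 4P − 520 = 2756 + 4P.
Set AD = SRAS: 5604 − 9P = 2756 + 4P, so 2848 = 13P and P = 219.08.
Substituting into AD, Y = 5604 − 9P = 3632.31.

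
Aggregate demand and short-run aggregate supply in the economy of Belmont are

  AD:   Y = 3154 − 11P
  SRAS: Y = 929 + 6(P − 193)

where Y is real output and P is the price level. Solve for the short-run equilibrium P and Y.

Write SRAS as Y = 929 + 6P − 1158 = 6P − 229.
Set AD = SRAS: 3154 − 11P = 6P − 229, so 3383 = 17P and P = 199.
Then Y = 3154 − 11·199 = 965.

P = 199, Y = 965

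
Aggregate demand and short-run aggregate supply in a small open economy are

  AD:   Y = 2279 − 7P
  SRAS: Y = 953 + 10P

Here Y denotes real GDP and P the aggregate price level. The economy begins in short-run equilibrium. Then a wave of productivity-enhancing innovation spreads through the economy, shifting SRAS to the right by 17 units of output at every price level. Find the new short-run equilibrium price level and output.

P = 77, Y = 1740

This is a positive supply shock: SRAS shifts right.
New SRAS: Y = 970 + 10P.
Set AD = SRAS: 2279 − 7P = 970 + 10P, so 1309 = 17P and P = 77.
Y = 2279 − 7·77 = 1740.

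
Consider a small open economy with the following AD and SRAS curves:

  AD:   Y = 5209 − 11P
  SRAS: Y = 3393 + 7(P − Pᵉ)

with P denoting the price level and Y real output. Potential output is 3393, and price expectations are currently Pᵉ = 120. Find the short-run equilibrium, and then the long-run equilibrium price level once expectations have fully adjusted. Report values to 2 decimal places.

Short run: with Pᵉ = 120, SRAS is Y = 2553 + 7P. Setting AD = SRAS gives 2656 = 18P, so P = 147.56 and Y = 5209 − 11P = 3585.89.
Output 3585.89 is above potential 3393, so over time expected prices rise and SRAS shifts left until Y returns to 3393.
Long run: Y = 3393 on the AD curve gives 3393 = 5209 − 11P, so P = 165.09.

Short run: P = 147.56, Y = 3585.89. Long run: P = 165.09.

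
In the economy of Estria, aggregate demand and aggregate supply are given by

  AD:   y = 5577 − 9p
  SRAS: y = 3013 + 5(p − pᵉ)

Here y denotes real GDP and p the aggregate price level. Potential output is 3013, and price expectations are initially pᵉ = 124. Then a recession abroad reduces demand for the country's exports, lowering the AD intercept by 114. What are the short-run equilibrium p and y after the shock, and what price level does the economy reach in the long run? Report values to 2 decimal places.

AD shifts left: new AD is y = 5463 − 9p. With pᵉ = 124, SRAS is y = 2393 + 5p.
Short run: 5463 − 9p = 2393 + 5p gives 3070 = 14p, so p = 219.29 and y = 5463 − 9p = 3489.43.
y = 3489.43 is above potential 3013; expectations adjust and SRAS shifts left until y = 3013.
Long run: on the new AD curve, 3013 = 5463 − 9p gives p = 272.22.

Short run: p = 219.29, y = 3489.43. Long run: p = 272.22.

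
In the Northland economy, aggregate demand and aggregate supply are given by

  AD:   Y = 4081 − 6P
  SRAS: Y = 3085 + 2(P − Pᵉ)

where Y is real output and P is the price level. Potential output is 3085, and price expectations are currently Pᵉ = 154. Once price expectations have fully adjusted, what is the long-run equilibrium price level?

Short run: with Pᵉ = 154, SRAS is Y = 2777 + 2P. Setting AD = SRAS gives 1304 = 8P, so P = 163 and Y = 4081 − 6·163 = 3103.
Output 3103 is above potential 3085, so over time expected prices rise and SRAS shifts left until Y returns to 3085.
Long run: Y = 3085 on the AD curve gives 3085 = 4081 − 6P, so P = 166.

Long-run P = 166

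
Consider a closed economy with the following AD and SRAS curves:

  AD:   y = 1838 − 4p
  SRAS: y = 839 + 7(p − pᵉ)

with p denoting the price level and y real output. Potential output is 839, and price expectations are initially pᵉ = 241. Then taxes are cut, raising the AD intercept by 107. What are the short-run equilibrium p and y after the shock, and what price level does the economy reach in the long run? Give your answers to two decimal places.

Short run: p = 253.91, y = 929.36. Long run: p = 276.50.

AD shifts right: new AD is y = 1945 − 4p. With pᵉ = 241, SRAS is y = 7p − 848.
Short run: 1945 − 4p = 7p − 848 gives 2793 = 11p, so p = 253.91 and y = 1945 − 4p = 929.36.
y = 929.36 is above potential 839; expectations adjust and SRAS shifts left until y = 839.
Long run: on the new AD curve, 839 = 1945 − 4p gives p = 276.50.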